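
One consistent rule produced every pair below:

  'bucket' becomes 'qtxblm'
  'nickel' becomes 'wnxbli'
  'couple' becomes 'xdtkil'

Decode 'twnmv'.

unity

Each letter's alphabet position (a=0..z=25) is mapped through 7·x+9 mod 26 — an affine cipher.
Undoing it on twnmv: t(19)→15·(19−9)≡20=u; w(22)→15·(22−9)≡13=n; n(13)→15·(13−9)≡8=i; m(12)→15·(12−9)≡19=t; v(21)→15·(21−9)≡24=y (all mod 26).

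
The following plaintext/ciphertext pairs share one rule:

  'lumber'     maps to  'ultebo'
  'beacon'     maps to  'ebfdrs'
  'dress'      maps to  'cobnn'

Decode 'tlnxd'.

music

l(11)→u(20) and u(20)→l(11) fit y≡25x+5 (mod 26); the inverse of 25 mod 26 is 25. Treating letters as 0–25, the rule is x ↦ 25x + 5 (mod 26).
Undoing it on tlnxd: t(19)→25·(19−5)≡12=m; l(11)→25·(11−5)≡20=u; n(13)→25·(13−5)≡18=s; x(23)→25·(23−5)≡8=i; d(3)→25·(3−5)≡2=c (all mod 26).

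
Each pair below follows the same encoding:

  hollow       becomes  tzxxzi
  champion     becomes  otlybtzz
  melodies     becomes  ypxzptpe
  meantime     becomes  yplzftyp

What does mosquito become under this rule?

Vowels shift forward by 11 and consonants shift forward by 12.
For mosquito: m(cons)+12=y, o(vowel)+11=z, s(cons)+12=e, q(cons)+12=c, u(vowel)+11=f, i(vowel)+11=t, t(cons)+12=f, o(vowel)+11=z.

yzecftfz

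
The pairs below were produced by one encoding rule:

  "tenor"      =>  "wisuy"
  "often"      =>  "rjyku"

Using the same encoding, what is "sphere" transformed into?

vtmkym

Letter i (0-indexed) is shifted by i+3, so successive shifts are 3, 4, 5, ….
Applying it to sphere: s+3=v, p+4=t, h+5=m, e+6=k, r+7=y, e+8=m.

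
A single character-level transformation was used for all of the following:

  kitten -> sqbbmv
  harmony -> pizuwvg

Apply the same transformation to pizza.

Compare letters: k→s is +8, i→q is +8, t→b is +8 — a constant shift. It's a constant shift of +8 (ROT8).
For pizza: p+8=x, i+8=q, z+8=h, z+8=h, a+8=i.

xqhhi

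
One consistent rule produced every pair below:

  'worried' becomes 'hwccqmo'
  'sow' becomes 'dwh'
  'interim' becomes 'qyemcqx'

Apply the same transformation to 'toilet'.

The shift depends on letter class: consonant w→h is +11, but vowel o→w is +8. The rule splits by letter class: vowels +8, consonants +11.
On toilet: t(cons)+11=e, o(vowel)+8=w, i(vowel)+8=q, l(cons)+11=w, e(vowel)+8=m, t(cons)+11=e.

ewqwme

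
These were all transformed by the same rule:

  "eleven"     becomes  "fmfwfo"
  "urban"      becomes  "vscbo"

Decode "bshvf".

argue

Compare letters: e→f is +1, l→m is +1, e→f is +1 — a constant shift. This is a Caesar cipher with shift 1.
Undoing it on bshvf: b−1=a, s−1=r, h−1=g, v−1=u, f−1=e.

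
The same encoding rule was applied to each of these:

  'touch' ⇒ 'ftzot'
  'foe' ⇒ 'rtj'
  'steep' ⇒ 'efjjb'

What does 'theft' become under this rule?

ftjrf

The shift depends on letter class: consonant t→f is +12, but vowel o→t is +5. Two shifts are in play — +5 for a/e/i/o/u, +12 for every other letter.
For theft: t(cons)+12=f, h(cons)+12=t, e(vowel)+5=j, f(cons)+12=r, t(cons)+12=f.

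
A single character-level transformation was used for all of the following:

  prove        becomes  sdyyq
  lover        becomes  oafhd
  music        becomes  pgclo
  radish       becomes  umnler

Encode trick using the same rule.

wdsfw

Shifts by position in prove: pos 0: p→s (+3), pos 1: r→d (+12), pos 2: o→y (+10), pos 3: v→y (+3), pos 4: e→q (+12) — repeating every 3. It's a Vigenère-style cipher with numeric key [3,12,10]: position i shifts by key[i mod 3].
For trick: t+3=w, r+12=d, i+10=s, c+3=f, k+12=w.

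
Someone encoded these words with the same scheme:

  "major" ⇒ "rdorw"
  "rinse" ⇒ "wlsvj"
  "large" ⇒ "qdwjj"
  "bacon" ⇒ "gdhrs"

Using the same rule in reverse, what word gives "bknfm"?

which

The shifts repeat in a cycle of length 2: positions 0,1,… shift by +5, +3, then the pattern repeats.
Undoing it on bknfm: b−5=w, k−3=h, n−5=i, f−3=c, m−5=h.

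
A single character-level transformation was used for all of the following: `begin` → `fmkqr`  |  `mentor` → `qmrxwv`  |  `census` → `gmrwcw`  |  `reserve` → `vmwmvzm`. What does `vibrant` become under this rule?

The shift depends on letter class: consonant b→f is +4, but vowel e→m is +8. Two shifts are in play — +8 for a/e/i/o/u, +4 for every other letter.
Applying it to vibrant: v(cons)+4=z, i(vowel)+8=q, b(cons)+4=f, r(cons)+4=v, a(vowel)+8=i, n(cons)+4=r, t(cons)+4=x.

zqfvirx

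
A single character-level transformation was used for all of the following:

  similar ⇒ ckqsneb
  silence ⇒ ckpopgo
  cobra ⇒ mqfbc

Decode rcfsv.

Shifts by position in similar: pos 0: s→c (+10), pos 1: i→k (+2), pos 2: m→q (+4), pos 3: i→s (+10), pos 4: l→n (+2), pos 5: a→e (+4) — repeating every 3. It's a Vigenère-style cipher with numeric key [10,2,4]: position i shifts by key[i mod 3].
Decoding rcfsv: r−10=h, c−2=a, f−4=b, s−10=i, v−2=t.

habit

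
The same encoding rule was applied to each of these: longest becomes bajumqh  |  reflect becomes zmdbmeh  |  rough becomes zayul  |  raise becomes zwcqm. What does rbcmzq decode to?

pliers

l(11)→b(1) and o(14)→a(0) fit y≡17x+22 (mod 26); the inverse of 17 mod 26 is 23. Each letter's alphabet position (a=0..z=25) is mapped through 17·x+22 mod 26 — an affine cipher.
Undoing it on rbcmzq: r(17)→23·(17−22)≡15=p; b(1)→23·(1−22)≡11=l; c(2)→23·(2−22)≡8=i; m(12)→23·(12−22)≡4=e; z(25)→23·(25−22)≡17=r; q(16)→23·(16−22)≡18=s (all mod 26).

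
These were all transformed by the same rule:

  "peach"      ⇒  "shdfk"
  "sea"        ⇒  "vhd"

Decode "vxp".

sum

Compare letters: p→s is +3, e→h is +3, a→d is +3 — a constant shift. Every letter moves 3 places later in the alphabet, wrapping around z→a.
Undoing it on vxp: v−3=s, x−3=u, p−3=m.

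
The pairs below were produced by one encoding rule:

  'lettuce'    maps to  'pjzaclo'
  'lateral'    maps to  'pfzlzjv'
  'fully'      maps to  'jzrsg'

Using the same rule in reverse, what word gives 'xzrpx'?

In lettuce: l→p is +4, e→j is +5, t→z is +6, t→a is +7 — the shift increases by 1 each position. The shift increases by 1 at each position, starting from +4: 4, 5, 6, ….
Undoing it on xzrpx: x−4=t, z−5=u, r−6=l, p−7=i, x−8=p.

tulip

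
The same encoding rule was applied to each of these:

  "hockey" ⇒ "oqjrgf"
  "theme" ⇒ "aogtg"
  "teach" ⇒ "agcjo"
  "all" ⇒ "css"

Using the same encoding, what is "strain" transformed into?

zaycku

The shift depends on letter class: consonant h→o is +7, but vowel o→q is +2. Vowels shift forward by 2 and consonants shift forward by 7.
On strain: s(cons)+7=z, t(cons)+7=a, r(cons)+7=y, a(vowel)+2=c, i(vowel)+2=k, n(cons)+7=u.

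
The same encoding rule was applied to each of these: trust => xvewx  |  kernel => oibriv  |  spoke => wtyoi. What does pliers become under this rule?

Shifts by position in trust: pos 0: t→x (+4), pos 1: r→v (+4), pos 2: u→e (+10), pos 3: s→w (+4), pos 4: t→x (+4) — repeating every 3. It's a Vigenère-style cipher with numeric key [4,4,10]: position i shifts by key[i mod 3].
Applying it to pliers: p+4=t, l+4=p, i+10=s, e+4=i, r+4=v, s+10=c.

tpsivc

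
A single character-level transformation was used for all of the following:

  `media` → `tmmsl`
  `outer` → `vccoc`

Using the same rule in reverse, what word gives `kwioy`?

In media: m→t is +7, e→m is +8, d→m is +9, i→s is +10 — the shift increases by 1 each position. Each letter shifts forward by (position + 7), i.e. 7, 8, 9, … — the shift grows by one for each successive letter.
Undoing it on kwioy: k−7=d, w−8=o, i−9=z, o−10=e, y−11=n.

dozen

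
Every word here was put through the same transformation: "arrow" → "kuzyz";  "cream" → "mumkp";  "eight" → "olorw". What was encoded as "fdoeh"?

vague

Shifts by position in arrow: pos 0: a→k (+10), pos 1: r→u (+3), pos 2: r→z (+8), pos 3: o→y (+10), pos 4: w→z (+3) — repeating every 3. A repeating key of period 3 is used — shifts +10, +3, +8 over and over.
Reversing it on fdoeh: f−10=v, d−3=a, o−8=g, e−10=u, h−3=e.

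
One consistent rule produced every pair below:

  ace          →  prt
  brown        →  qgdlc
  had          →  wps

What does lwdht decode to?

Compare letters: a→p is +15, c→r is +15, e→t is +15 — a constant shift. Every letter moves 15 places later in the alphabet, wrapping around z→a.
Reversing it on lwdht: l−15=w, w−15=h, d−15=o, h−15=s, t−15=e.

whose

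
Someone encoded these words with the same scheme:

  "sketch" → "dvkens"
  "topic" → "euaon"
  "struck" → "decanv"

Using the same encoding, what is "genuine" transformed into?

The shift depends on letter class: consonant s→d is +11, but vowel e→k is +6. The rule splits by letter class: vowels +6, consonants +11.
Applying it to genuine: g(cons)+11=r, e(vowel)+6=k, n(cons)+11=y, u(vowel)+6=a, i(vowel)+6=o, n(cons)+11=y, e(vowel)+6=k.

rkyaoyk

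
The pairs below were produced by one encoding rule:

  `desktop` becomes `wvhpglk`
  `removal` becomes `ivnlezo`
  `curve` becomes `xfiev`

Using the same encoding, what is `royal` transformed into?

Each pair mirrors across the alphabet (d↔w, e↔v, s↔h): positions sum to 25. Each letter is replaced by its mirror in the alphabet: a↔z, b↔y, c↔x, and so on (the Atbash cipher).
On royal: r↔i, o↔l, y↔b, a↔z, l↔o.

ilbzo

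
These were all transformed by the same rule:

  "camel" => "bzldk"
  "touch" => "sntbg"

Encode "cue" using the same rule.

btd

Compare letters: c→b is +25, a→z is +25, m→l is +25 — a constant shift. It's a constant shift of +25 (ROT25).
Applying it to cue: c+25=b, u+25=t, e+25=d.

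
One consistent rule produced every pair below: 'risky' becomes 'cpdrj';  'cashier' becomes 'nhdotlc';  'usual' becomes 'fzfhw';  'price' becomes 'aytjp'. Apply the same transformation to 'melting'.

xlwatur

A repeating key of period 2 is used — shifts +11, +7 over and over.
On melting: m+11=x, e+7=l, l+11=w, t+7=a, i+11=t, n+7=u, g+11=r.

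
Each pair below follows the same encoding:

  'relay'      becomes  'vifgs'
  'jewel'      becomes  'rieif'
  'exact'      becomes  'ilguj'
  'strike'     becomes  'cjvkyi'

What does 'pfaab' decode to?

flood

r(17)→v(21) and e(4)→i(8) fit y≡7x+6 (mod 26); the inverse of 7 mod 26 is 15. Treating letters as 0–25, the rule is x ↦ 7x + 6 (mod 26).
Reversing it on pfaab: p(15)→15·(15−6)≡5=f; f(5)→15·(5−6)≡11=l; a(0)→15·(0−6)≡14=o; a(0)→15·(0−6)≡14=o; b(1)→15·(1−6)≡3=d (all mod 26).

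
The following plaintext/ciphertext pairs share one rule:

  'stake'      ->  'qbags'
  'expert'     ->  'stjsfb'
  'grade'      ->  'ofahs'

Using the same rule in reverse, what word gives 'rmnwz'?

Each letter's alphabet position (a=0..z=25) is mapped through 11·x+0 mod 26 — an affine cipher.
Reversing it on rmnwz: r(17)→19·(17−0)≡11=l; m(12)→19·(12−0)≡20=u; n(13)→19·(13−0)≡13=n; w(22)→19·(22−0)≡2=c; z(25)→19·(25−0)≡7=h (all mod 26).

lunch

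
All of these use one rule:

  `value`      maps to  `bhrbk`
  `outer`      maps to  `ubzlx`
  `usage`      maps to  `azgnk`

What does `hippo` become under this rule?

npvwu

Shifts by position in value: pos 0: v→b (+6), pos 1: a→h (+7), pos 2: l→r (+6), pos 3: u→b (+7) — repeating every 2. The shifts repeat in a cycle of length 2: positions 0,1,… shift by +6, +7, then the pattern repeats.
On hippo: h+6=n, i+7=p, p+6=v, p+7=w, o+6=u.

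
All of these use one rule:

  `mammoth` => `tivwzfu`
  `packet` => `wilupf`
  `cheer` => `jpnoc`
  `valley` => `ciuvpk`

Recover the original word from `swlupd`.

locker

In mammoth: m→t is +7, a→i is +8, m→v is +9, m→w is +10 — the shift increases by 1 each position. Each letter shifts forward by (position + 7), i.e. 7, 8, 9, … — the shift grows by one for each successive letter.
Undoing it on swlupd: s−7=l, w−8=o, l−9=c, u−10=k, p−11=e, d−12=r.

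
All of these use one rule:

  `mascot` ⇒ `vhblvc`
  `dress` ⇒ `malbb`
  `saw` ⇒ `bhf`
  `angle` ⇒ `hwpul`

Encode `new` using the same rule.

Two shifts are in play — +7 for a/e/i/o/u, +9 for every other letter.
Applying it to new: n(cons)+9=w, e(vowel)+7=l, w(cons)+9=f.

wlf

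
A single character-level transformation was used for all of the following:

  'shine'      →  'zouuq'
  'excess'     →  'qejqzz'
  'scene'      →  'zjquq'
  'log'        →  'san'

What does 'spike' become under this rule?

zwurq

The shift depends on letter class: consonant s→z is +7, but vowel i→u is +12. Vowels shift forward by 12 and consonants shift forward by 7.
Applying it to spike: s(cons)+7=z, p(cons)+7=w, i(vowel)+12=u, k(cons)+7=r, e(vowel)+12=q.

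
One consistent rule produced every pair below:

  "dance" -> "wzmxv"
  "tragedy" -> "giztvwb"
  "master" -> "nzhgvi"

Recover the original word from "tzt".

Each pair mirrors across the alphabet (d↔w, a↔z, n↔m): positions sum to 25. This is the alphabet-reversal cipher (Atbash): a becomes z, b becomes y, etc.
Decoding tzt: t↔g, z↔a, t↔g.

gag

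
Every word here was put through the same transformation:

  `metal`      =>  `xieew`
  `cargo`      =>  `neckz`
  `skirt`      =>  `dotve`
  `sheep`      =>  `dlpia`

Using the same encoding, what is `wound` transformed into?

It's a Vigenère-style cipher with numeric key [11,4]: position i shifts by key[i mod 2].
For wound: w+11=h, o+4=s, u+11=f, n+4=r, d+11=o.

hsfro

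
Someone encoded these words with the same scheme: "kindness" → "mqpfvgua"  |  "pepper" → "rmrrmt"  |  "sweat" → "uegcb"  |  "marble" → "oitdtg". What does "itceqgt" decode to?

Shifts by position in kindness: pos 0: k→m (+2), pos 1: i→q (+8), pos 2: n→p (+2), pos 3: d→f (+2), pos 4: n→v (+8), pos 5: e→g (+2) — repeating every 3. A repeating key of period 3 is used — shifts +2, +8, +2 over and over.
Reversing it on itceqgt: i−2=g, t−8=l, c−2=a, e−2=c, q−8=i, g−2=e, t−2=r.

glacier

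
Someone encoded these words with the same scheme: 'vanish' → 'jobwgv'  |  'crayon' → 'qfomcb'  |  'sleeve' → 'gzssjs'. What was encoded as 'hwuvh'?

Compare letters: v→j is +14, a→o is +14, n→b is +14 — a constant shift. Every letter moves 14 places later in the alphabet, wrapping around z→a.
Decoding hwuvh: h−14=t, w−14=i, u−14=g, v−14=h, h−14=t.

tight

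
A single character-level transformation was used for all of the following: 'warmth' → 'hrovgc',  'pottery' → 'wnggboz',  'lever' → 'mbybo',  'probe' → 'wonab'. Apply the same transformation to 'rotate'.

w(22)→h(7) and a(0)→r(17) fit y≡9x+17 (mod 26); the inverse of 9 mod 26 is 3. Treating letters as 0–25, the rule is x ↦ 9x + 17 (mod 26).
On rotate: r(17)→9·17+17≡14=o; o(14)→9·14+17≡13=n; t(19)→9·19+17≡6=g; a(0)→9·0+17≡17=r; t(19)→9·19+17≡6=g; e(4)→9·4+17≡1=b (all mod 26).

ongrgb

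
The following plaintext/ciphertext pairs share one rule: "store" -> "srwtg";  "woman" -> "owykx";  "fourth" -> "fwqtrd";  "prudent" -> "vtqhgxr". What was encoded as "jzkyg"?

This is an affine cipher: with a=0,…,z=25, each position x becomes (25x+10) mod 26.
Decoding jzkyg: j(9)→25·(9−10)≡1=b; z(25)→25·(25−10)≡11=l; k(10)→25·(10−10)≡0=a; y(24)→25·(24−10)≡12=m; g(6)→25·(6−10)≡4=e (all mod 26).

blame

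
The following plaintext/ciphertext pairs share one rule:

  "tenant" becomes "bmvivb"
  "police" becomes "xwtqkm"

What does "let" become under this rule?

tmb

Compare letters: t→b is +8, e→m is +8, n→v is +8 — a constant shift. Each letter is shifted forward by 8 in the alphabet (a Caesar shift of +8).
Applying it to let: l+8=t, e+8=m, t+8=b.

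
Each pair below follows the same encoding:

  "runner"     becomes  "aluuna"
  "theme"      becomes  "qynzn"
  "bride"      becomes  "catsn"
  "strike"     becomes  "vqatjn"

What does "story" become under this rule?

vqpar

Treating letters as 0–25, the rule is x ↦ 21x + 7 (mod 26).
On story: s(18)→21·18+7≡21=v; t(19)→21·19+7≡16=q; o(14)→21·14+7≡15=p; r(17)→21·17+7≡0=a; y(24)→21·24+7≡17=r (all mod 26).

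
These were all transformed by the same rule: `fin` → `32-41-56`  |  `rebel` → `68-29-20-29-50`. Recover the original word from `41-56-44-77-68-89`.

injury

f(#6)→32 and i(#9)→41: differences scale by 3, so n = 3·pos + 14. The formula is n = 3×(alphabet index, a=1) + 14.
Decoding 41-56-44-77-68-89: 41→(41−14)÷3=9=i, 56→(56−14)÷3=14=n, 44→(44−14)÷3=10=j, 77→(77−14)÷3=21=u, 68→(68−14)÷3=18=r, 89→(89−14)÷3=25=y.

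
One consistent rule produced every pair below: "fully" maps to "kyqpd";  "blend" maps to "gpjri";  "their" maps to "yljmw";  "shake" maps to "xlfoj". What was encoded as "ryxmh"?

music

Shifts by position in fully: pos 0: f→k (+5), pos 1: u→y (+4), pos 2: l→q (+5), pos 3: l→p (+4) — repeating every 2. A repeating key of period 2 is used — shifts +5, +4 over and over.
Reversing it on ryxmh: r−5=m, y−4=u, x−5=s, m−4=i, h−5=c.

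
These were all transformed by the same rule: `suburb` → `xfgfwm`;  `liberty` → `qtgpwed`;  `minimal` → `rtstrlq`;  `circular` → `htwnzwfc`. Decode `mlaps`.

Shifts by position in suburb: pos 0: s→x (+5), pos 1: u→f (+11), pos 2: b→g (+5), pos 3: u→f (+11) — repeating every 2. It's a Vigenère-style cipher with numeric key [5,11]: position i shifts by key[i mod 2].
Reversing it on mlaps: m−5=h, l−11=a, a−5=v, p−11=e, s−5=n.

haven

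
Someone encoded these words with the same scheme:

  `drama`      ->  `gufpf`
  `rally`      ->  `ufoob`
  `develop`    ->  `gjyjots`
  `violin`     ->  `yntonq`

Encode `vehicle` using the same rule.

The shift depends on letter class: consonant d→g is +3, but vowel a→f is +5. Vowels shift forward by 5 and consonants shift forward by 3.
On vehicle: v(cons)+3=y, e(vowel)+5=j, h(cons)+3=k, i(vowel)+5=n, c(cons)+3=f, l(cons)+3=o, e(vowel)+5=j.

yjknfoj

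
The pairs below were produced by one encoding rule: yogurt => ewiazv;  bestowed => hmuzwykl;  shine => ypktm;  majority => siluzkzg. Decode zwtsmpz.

Shifts by position in yogurt: pos 0: y→e (+6), pos 1: o→w (+8), pos 2: g→i (+2), pos 3: u→a (+6), pos 4: r→z (+8), pos 5: t→v (+2) — repeating every 3. The shifts repeat in a cycle of length 3: positions 0,1,… shift by +6, +8, +2, then the pattern repeats.
Undoing it on zwtsmpz: z−6=t, w−8=o, t−2=r, s−6=m, m−8=e, p−2=n, z−6=t.

torment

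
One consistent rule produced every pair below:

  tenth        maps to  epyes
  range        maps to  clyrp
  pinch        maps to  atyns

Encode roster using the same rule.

It's a constant shift of +11 (ROT11).
On roster: r+11=c, o+11=z, s+11=d, t+11=e, e+11=p, r+11=c.

czdepc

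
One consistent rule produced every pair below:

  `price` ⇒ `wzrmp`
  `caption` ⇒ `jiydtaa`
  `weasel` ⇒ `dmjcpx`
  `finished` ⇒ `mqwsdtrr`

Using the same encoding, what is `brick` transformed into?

In price: p→w is +7, r→z is +8, i→r is +9, c→m is +10 — the shift increases by 1 each position. Letter i (0-indexed) is shifted by i+7, so successive shifts are 7, 8, 9, ….
On brick: b+7=i, r+8=z, i+9=r, c+10=m, k+11=v.

izrmv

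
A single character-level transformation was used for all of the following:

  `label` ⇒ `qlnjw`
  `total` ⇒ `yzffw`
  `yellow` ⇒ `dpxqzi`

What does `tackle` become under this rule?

Shifts by position in label: pos 0: l→q (+5), pos 1: a→l (+11), pos 2: b→n (+12), pos 3: e→j (+5), pos 4: l→w (+11) — repeating every 3. A repeating key of period 3 is used — shifts +5, +11, +12 over and over.
For tackle: t+5=y, a+11=l, c+12=o, k+5=p, l+11=w, e+12=q.

ylopwq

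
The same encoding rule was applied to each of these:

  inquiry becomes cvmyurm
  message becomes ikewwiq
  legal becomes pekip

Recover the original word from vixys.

outer

The output letters match the input read backwards, each shifted +4: inquiry reversed is yriuqni. The word is reversed, then every letter is shifted forward by 4.
Undoing it on vixys: shift back: v−4=r, i−4=e, x−4=t, y−4=u, s−4=o → retuo; then reverse → outer.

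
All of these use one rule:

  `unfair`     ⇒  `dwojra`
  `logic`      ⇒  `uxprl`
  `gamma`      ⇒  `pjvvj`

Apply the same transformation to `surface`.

bdaojln

Compare letters: u→d is +9, n→w is +9, f→o is +9 — a constant shift. Each letter is shifted forward by 9 in the alphabet (a Caesar shift of +9).
On surface: s+9=b, u+9=d, r+9=a, f+9=o, a+9=j, c+9=l, e+9=n.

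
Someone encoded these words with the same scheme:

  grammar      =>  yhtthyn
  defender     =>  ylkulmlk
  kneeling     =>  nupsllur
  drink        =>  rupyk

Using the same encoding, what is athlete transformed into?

The output letters match the input read backwards, each shifted +7: grammar reversed is rammarg. Read the word backwards and shift each letter +7.
On athlete: reverse → etelhta; then shift: e+7=l, t+7=a, e+7=l, l+7=s, h+7=o, t+7=a, a+7=h.

lalsoah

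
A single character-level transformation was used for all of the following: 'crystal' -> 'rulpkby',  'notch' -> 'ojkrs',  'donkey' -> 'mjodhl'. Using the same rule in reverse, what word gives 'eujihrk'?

project

c(2)→r(17) and r(17)→u(20) fit y≡21x+1 (mod 26); the inverse of 21 mod 26 is 5. Each letter's alphabet position (a=0..z=25) is mapped through 21·x+1 mod 26 — an affine cipher.
Decoding eujihrk: e(4)→5·(4−1)≡15=p; u(20)→5·(20−1)≡17=r; j(9)→5·(9−1)≡14=o; i(8)→5·(8−1)≡9=j; h(7)→5·(7−1)≡4=e; r(17)→5·(17−1)≡2=c; k(10)→5·(10−1)≡19=t (all mod 26).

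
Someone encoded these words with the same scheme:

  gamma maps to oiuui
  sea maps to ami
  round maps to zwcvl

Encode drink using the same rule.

Each letter is shifted forward by 8 in the alphabet (a Caesar shift of +8).
Applying it to drink: d+8=l, r+8=z, i+8=q, n+8=v, k+8=s.

lzqvs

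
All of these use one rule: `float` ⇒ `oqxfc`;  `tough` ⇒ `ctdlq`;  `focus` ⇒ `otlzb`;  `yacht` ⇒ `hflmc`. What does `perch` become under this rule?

yjahq

A repeating key of period 2 is used — shifts +9, +5 over and over.
On perch: p+9=y, e+5=j, r+9=a, c+5=h, h+9=q.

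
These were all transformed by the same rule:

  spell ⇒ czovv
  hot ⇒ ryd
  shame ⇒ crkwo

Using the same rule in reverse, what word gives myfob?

Compare letters: s→c is +10, p→z is +10, e→o is +10 — a constant shift. It's a constant shift of +10 (ROT10).
Reversing it on myfob: m−10=c, y−10=o, f−10=v, o−10=e, b−10=r.

cover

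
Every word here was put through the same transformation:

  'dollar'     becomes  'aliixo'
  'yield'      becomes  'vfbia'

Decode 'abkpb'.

dense

Every letter moves 23 places later in the alphabet, wrapping around z→a.
Reversing it on abkpb: a−23=d, b−23=e, k−23=n, p−23=s, b−23=e.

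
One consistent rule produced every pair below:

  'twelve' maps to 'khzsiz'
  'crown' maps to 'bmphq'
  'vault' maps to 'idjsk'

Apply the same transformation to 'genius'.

t(19)→k(10) and w(22)→h(7) fit y≡25x+3 (mod 26); the inverse of 25 mod 26 is 25. This is an affine cipher: with a=0,…,z=25, each position x becomes (25x+3) mod 26.
Applying it to genius: g(6)→25·6+3≡23=x; e(4)→25·4+3≡25=z; n(13)→25·13+3≡16=q; i(8)→25·8+3≡21=v; u(20)→25·20+3≡9=j; s(18)→25·18+3≡11=l (all mod 26).

xzqvjl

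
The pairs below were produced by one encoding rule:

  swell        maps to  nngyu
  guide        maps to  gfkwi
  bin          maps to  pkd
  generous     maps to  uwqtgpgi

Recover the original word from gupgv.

tense

The output letters match the input read backwards, each shifted +2: swell reversed is llews. Read the word backwards and shift each letter +2.
Reversing it on gupgv: shift back: g−2=e, u−2=s, p−2=n, g−2=e, v−2=t → esnet; then reverse → tense.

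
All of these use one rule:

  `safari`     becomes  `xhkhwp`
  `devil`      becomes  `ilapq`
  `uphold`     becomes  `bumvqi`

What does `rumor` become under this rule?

wbrvw

The shift depends on letter class: consonant s→x is +5, but vowel a→h is +7. Vowels shift forward by 7 and consonants shift forward by 5.
For rumor: r(cons)+5=w, u(vowel)+7=b, m(cons)+5=r, o(vowel)+7=v, r(cons)+5=w.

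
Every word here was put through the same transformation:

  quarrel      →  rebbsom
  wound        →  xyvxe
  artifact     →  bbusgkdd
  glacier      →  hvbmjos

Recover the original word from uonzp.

tempo

Shifts by position in quarrel: pos 0: q→r (+1), pos 1: u→e (+10), pos 2: a→b (+1), pos 3: r→b (+10) — repeating every 2. It's a Vigenère-style cipher with numeric key [1,10]: position i shifts by key[i mod 2].
Reversing it on uonzp: u−1=t, o−10=e, n−1=m, z−10=p, p−1=o.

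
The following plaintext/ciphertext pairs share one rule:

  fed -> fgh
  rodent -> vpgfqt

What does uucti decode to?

The output letters match the input read backwards, each shifted +2: fed reversed is def. Read the word backwards and shift each letter +2.
Undoing it on uucti: shift back: u−2=s, u−2=s, c−2=a, t−2=r, i−2=g → ssarg; then reverse → grass.

grass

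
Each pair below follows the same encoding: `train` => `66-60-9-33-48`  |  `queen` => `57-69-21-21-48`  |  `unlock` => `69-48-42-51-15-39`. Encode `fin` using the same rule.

24-33-48

t(#20)→66 and r(#18)→60: differences scale by 3, so n = 3·pos + 6. Each letter becomes 3×(its alphabet position, a=1..z=26) + 6.
On fin: f=6→24, i=9→33, n=14→48.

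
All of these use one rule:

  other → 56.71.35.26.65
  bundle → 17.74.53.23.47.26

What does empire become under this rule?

Each letter becomes 3×(its alphabet position, a=1..z=26) + 11.
On empire: e=5→26, m=13→50, p=16→59, i=9→38, r=18→65, e=5→26.

26.50.59.38.65.26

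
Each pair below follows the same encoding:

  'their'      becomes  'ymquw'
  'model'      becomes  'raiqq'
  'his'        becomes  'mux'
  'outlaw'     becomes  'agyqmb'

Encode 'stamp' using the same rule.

xymru

The shift depends on letter class: consonant t→y is +5, but vowel e→q is +12. Two shifts are in play — +12 for a/e/i/o/u, +5 for every other letter.
On stamp: s(cons)+5=x, t(cons)+5=y, a(vowel)+12=m, m(cons)+5=r, p(cons)+5=u.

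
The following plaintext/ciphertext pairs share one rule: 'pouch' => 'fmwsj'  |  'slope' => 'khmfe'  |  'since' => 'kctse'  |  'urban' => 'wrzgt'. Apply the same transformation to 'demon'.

leamt

p(15)→f(5) and o(14)→m(12) fit y≡19x+6 (mod 26); the inverse of 19 mod 26 is 11. Each letter's alphabet position (a=0..z=25) is mapped through 19·x+6 mod 26 — an affine cipher.
For demon: d(3)→19·3+6≡11=l; e(4)→19·4+6≡4=e; m(12)→19·12+6≡0=a; o(14)→19·14+6≡12=m; n(13)→19·13+6≡19=t (all mod 26).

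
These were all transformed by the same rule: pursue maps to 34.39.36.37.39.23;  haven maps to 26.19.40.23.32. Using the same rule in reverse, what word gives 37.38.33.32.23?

stone

The number is (letter's place in the alphabet, a=1) + 18.
Decoding 37.38.33.32.23: 37→(37−18)÷1=19=s, 38→(38−18)÷1=20=t, 33→(33−18)÷1=15=o, 32→(32−18)÷1=14=n, 23→(23−18)÷1=5=e.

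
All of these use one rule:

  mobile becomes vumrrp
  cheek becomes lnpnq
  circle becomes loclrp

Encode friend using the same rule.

Shifts by position in mobile: pos 0: m→v (+9), pos 1: o→u (+6), pos 2: b→m (+11), pos 3: i→r (+9), pos 4: l→r (+6), pos 5: e→p (+11) — repeating every 3. A repeating key of period 3 is used — shifts +9, +6, +11 over and over.
Applying it to friend: f+9=o, r+6=x, i+11=t, e+9=n, n+6=t, d+11=o.

oxtnto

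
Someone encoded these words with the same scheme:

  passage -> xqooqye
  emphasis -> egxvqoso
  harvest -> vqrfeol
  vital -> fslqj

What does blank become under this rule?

p(15)→x(23) and a(0)→q(16) fit y≡23x+16 (mod 26); the inverse of 23 mod 26 is 17. Treating letters as 0–25, the rule is x ↦ 23x + 16 (mod 26).
For blank: b(1)→23·1+16≡13=n; l(11)→23·11+16≡9=j; a(0)→23·0+16≡16=q; n(13)→23·13+16≡3=d; k(10)→23·10+16≡12=m (all mod 26).

njqdm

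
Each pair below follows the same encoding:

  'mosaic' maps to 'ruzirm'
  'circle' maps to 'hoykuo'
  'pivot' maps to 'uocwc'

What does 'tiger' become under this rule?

yonma

Each letter shifts forward by (position + 5), i.e. 5, 6, 7, … — the shift grows by one for each successive letter.
Applying it to tiger: t+5=y, i+6=o, g+7=n, e+8=m, r+9=a.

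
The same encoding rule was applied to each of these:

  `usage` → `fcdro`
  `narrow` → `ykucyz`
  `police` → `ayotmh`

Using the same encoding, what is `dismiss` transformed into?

The shifts repeat in a cycle of length 3: positions 0,1,… shift by +11, +10, +3, then the pattern repeats.
Applying it to dismiss: d+11=o, i+10=s, s+3=v, m+11=x, i+10=s, s+3=v, s+11=d.

osvxsvd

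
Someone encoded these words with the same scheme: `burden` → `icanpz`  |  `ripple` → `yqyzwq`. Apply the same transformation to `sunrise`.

Each letter shifts forward by (position + 7), i.e. 7, 8, 9, … — the shift grows by one for each successive letter.
On sunrise: s+7=z, u+8=c, n+9=w, r+10=b, i+11=t, s+12=e, e+13=r.

zcwbter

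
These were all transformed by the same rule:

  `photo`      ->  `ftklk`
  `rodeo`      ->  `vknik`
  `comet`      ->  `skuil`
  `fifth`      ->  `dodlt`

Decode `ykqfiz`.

p(15)→f(5) and h(7)→t(19) fit y≡21x+2 (mod 26); the inverse of 21 mod 26 is 5. This is an affine cipher: with a=0,…,z=25, each position x becomes (21x+2) mod 26.
Undoing it on ykqfiz: y(24)→5·(24−2)≡6=g; k(10)→5·(10−2)≡14=o; q(16)→5·(16−2)≡18=s; f(5)→5·(5−2)≡15=p; i(8)→5·(8−2)≡4=e; z(25)→5·(25−2)≡11=l (all mod 26).

gospel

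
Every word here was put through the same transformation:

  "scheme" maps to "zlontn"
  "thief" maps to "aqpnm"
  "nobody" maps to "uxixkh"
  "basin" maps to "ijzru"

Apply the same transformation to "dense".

knubl

Shifts by position in scheme: pos 0: s→z (+7), pos 1: c→l (+9), pos 2: h→o (+7), pos 3: e→n (+9) — repeating every 2. The shifts repeat in a cycle of length 2: positions 0,1,… shift by +7, +9, then the pattern repeats.
On dense: d+7=k, e+9=n, n+7=u, s+9=b, e+7=l.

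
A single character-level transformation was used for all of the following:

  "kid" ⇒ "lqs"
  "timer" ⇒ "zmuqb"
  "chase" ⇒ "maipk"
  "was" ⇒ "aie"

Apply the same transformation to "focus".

Read the word backwards and shift each letter +8.
On focus: reverse → sucof; then shift: s+8=a, u+8=c, c+8=k, o+8=w, f+8=n.

ackwn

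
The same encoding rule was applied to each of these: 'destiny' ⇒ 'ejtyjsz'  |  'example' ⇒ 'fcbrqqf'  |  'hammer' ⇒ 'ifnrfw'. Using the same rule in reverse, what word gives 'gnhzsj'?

It's a Vigenère-style cipher with numeric key [1,5]: position i shifts by key[i mod 2].
Reversing it on gnhzsj: g−1=f, n−5=i, h−1=g, z−5=u, s−1=r, j−5=e.

figure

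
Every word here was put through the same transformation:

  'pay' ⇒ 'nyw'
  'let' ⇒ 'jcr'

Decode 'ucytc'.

Compare letters: p→n is +24, a→y is +24, y→w is +24 — a constant shift. This is a Caesar cipher with shift 24.
Reversing it on ucytc: u−24=w, c−24=e, y−24=a, t−24=v, c−24=e.

weave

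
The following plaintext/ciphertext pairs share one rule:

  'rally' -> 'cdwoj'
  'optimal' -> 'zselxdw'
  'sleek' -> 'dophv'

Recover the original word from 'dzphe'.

sweet

Shifts by position in rally: pos 0: r→c (+11), pos 1: a→d (+3), pos 2: l→w (+11), pos 3: l→o (+3) — repeating every 2. A repeating key of period 2 is used — shifts +11, +3 over and over.
Reversing it on dzphe: d−11=s, z−3=w, p−11=e, h−3=e, e−11=t.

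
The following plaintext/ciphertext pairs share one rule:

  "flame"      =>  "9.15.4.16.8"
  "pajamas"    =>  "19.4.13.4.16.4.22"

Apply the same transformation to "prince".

19.21.12.17.6.8

f is letter #6 and maps to 9: an offset of 3. The number is (letter's place in the alphabet, a=1) + 3.
For prince: p=16→19, r=18→21, i=9→12, n=14→17, c=3→6, e=5→8.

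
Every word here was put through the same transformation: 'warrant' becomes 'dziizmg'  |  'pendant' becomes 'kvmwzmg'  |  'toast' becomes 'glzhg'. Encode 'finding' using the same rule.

urmwrmt

Each pair mirrors across the alphabet (w↔d, a↔z, r↔i): positions sum to 25. Each letter is replaced by its mirror in the alphabet: a↔z, b↔y, c↔x, and so on (the Atbash cipher).
Applying it to finding: f↔u, i↔r, n↔m, d↔w, i↔r, n↔m, g↔t.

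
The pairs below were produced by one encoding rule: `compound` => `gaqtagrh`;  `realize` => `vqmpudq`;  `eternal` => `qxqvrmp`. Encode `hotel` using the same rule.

laxqp

The shift depends on letter class: consonant c→g is +4, but vowel o→a is +12. Vowels shift forward by 12 and consonants shift forward by 4.
Applying it to hotel: h(cons)+4=l, o(vowel)+12=a, t(cons)+4=x, e(vowel)+12=q, l(cons)+4=p.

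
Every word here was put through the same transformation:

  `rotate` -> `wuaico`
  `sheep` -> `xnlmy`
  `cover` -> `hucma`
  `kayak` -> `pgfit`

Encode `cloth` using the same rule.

In rotate: r→w is +5, o→u is +6, t→a is +7, a→i is +8 — the shift increases by 1 each position. Each letter shifts forward by (position + 5), i.e. 5, 6, 7, … — the shift grows by one for each successive letter.
On cloth: c+5=h, l+6=r, o+7=v, t+8=b, h+9=q.

hrvbq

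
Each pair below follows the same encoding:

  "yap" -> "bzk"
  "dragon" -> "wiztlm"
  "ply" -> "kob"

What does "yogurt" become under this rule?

bltfig

Each pair mirrors across the alphabet (y↔b, a↔z, p↔k): positions sum to 25. Letters are reflected about the middle of the alphabet (position → 25−position): Atbash.
On yogurt: y↔b, o↔l, g↔t, u↔f, r↔i, t↔g.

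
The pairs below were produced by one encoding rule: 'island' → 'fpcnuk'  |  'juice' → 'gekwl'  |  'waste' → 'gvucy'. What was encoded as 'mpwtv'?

The output letters match the input read backwards, each shifted +2: island reversed is dnalsi. Two steps: reverse the string, then apply a Caesar shift of +2.
Decoding mpwtv: shift back: m−2=k, p−2=n, w−2=u, t−2=r, v−2=t → knurt; then reverse → trunk.

trunk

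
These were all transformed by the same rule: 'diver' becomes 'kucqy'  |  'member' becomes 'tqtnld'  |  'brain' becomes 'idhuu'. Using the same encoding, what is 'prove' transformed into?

It's a Vigenère-style cipher with numeric key [7,12]: position i shifts by key[i mod 2].
Applying it to prove: p+7=w, r+12=d, o+7=v, v+12=h, e+7=l.

wdvhl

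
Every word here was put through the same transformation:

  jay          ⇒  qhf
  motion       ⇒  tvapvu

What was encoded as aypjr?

Each letter is shifted forward by 7 in the alphabet (a Caesar shift of +7).
Decoding aypjr: a−7=t, y−7=r, p−7=i, j−7=c, r−7=k.

trick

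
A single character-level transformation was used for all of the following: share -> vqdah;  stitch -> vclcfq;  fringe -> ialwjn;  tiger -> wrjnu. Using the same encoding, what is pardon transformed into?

sjumrw

Shifts by position in share: pos 0: s→v (+3), pos 1: h→q (+9), pos 2: a→d (+3), pos 3: r→a (+9) — repeating every 2. The shifts repeat in a cycle of length 2: positions 0,1,… shift by +3, +9, then the pattern repeats.
For pardon: p+3=s, a+9=j, r+3=u, d+9=m, o+3=r, n+9=w.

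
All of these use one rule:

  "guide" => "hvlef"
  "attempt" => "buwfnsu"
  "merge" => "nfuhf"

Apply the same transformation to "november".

Shifts by position in guide: pos 0: g→h (+1), pos 1: u→v (+1), pos 2: i→l (+3), pos 3: d→e (+1), pos 4: e→f (+1) — repeating every 3. It's a Vigenère-style cipher with numeric key [1,1,3]: position i shifts by key[i mod 3].
On november: n+1=o, o+1=p, v+3=y, e+1=f, m+1=n, b+3=e, e+1=f, r+1=s.

opyfnefs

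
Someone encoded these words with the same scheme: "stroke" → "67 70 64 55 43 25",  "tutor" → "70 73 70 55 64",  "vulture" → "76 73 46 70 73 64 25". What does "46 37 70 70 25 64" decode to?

litter

s(#19)→67 and t(#20)→70: differences scale by 3, so n = 3·pos + 10. Each letter becomes 3×(its alphabet position, a=1..z=26) + 10.
Reversing it on 46 37 70 70 25 64: 46→(46−10)÷3=12=l, 37→(37−10)÷3=9=i, 70→(70−10)÷3=20=t, 70→(70−10)÷3=20=t, 25→(25−10)÷3=5=e, 64→(64−10)÷3=18=r.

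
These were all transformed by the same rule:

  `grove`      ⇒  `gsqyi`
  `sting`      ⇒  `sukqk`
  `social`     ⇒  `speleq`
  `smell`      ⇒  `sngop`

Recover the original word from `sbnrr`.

salon

In grove: g→g is +0, r→s is +1, o→q is +2, v→y is +3 — the shift increases by 1 each position. Each letter shifts forward by its position index (0, 1, 2, …) — the shift grows by one for each successive letter.
Reversing it on sbnrr: s−0=s, b−1=a, n−2=l, r−3=o, r−4=n.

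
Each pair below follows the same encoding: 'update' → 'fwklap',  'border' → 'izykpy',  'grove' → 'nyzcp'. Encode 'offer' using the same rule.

The rule splits by letter class: vowels +11, consonants +7.
For offer: o(vowel)+11=z, f(cons)+7=m, f(cons)+7=m, e(vowel)+11=p, r(cons)+7=y.

zmmpy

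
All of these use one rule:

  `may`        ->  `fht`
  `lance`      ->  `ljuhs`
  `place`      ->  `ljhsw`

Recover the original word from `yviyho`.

harbor

The output letters match the input read backwards, each shifted +7: may reversed is yam. Two steps: reverse the string, then apply a Caesar shift of +7.
Reversing it on yviyho: shift back: y−7=r, v−7=o, i−7=b, y−7=r, h−7=a, o−7=h → robrah; then reverse → harbor.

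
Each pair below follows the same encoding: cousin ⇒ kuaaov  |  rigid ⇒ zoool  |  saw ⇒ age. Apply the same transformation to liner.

tovkz

The shift depends on letter class: consonant c→k is +8, but vowel o→u is +6. Vowels shift forward by 6 and consonants shift forward by 8.
For liner: l(cons)+8=t, i(vowel)+6=o, n(cons)+8=v, e(vowel)+6=k, r(cons)+8=z.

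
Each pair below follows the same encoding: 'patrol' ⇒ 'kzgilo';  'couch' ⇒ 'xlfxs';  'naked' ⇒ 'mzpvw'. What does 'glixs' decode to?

Each pair mirrors across the alphabet (p↔k, a↔z, t↔g): positions sum to 25. Letters are reflected about the middle of the alphabet (position → 25−position): Atbash.
Reversing it on glixs: g↔t, l↔o, i↔r, x↔c, s↔h.

torch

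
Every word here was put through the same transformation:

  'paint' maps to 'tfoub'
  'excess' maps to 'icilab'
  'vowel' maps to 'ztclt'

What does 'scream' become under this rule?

whxliv

In paint: p→t is +4, a→f is +5, i→o is +6, n→u is +7 — the shift increases by 1 each position. Letter i (0-indexed) is shifted by i+4, so successive shifts are 4, 5, 6, ….
For scream: s+4=w, c+5=h, r+6=x, e+7=l, a+8=i, m+9=v.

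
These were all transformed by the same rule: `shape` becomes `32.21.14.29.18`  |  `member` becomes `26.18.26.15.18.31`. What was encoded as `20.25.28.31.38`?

glory

The number is (letter's place in the alphabet, a=1) + 13.
Decoding 20.25.28.31.38: 20→(20−13)÷1=7=g, 25→(25−13)÷1=12=l, 28→(28−13)÷1=15=o, 31→(31−13)÷1=18=r, 38→(38−13)÷1=25=y.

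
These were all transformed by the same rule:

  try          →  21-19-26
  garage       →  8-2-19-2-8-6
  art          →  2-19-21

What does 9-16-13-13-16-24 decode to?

The number is (letter's place in the alphabet, a=1) + 1.
Reversing it on 9-16-13-13-16-24: 9→(9−1)÷1=8=h, 16→(16−1)÷1=15=o, 13→(13−1)÷1=12=l, 13→(13−1)÷1=12=l, 16→(16−1)÷1=15=o, 24→(24−1)÷1=23=w.

hollow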